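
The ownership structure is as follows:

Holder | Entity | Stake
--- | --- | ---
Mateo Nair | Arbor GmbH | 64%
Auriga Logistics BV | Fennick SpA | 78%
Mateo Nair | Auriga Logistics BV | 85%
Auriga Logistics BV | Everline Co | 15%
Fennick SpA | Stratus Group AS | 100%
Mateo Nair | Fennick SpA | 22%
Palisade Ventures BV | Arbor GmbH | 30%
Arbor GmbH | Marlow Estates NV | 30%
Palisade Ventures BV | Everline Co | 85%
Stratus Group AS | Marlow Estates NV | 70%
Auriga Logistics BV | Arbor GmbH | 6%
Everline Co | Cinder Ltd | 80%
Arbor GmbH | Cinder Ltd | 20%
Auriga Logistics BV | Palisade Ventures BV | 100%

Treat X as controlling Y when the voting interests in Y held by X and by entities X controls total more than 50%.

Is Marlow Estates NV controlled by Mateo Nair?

Mateo holds 85% of Auriga, so Mateo controls Auriga.
Auriga holds 100% of Palisade, so Mateo controls Palisade.
Mateo and Palisade and Auriga together hold 64% + 30% + 6% = 100% of Arbor, so Mateo controls Arbor.
Mateo and Auriga together hold 22% + 78% = 100% of Fennick, so Mateo controls Fennick.
Fennick holds 100% of Stratus, so Mateo controls Stratus.
Stratus and Arbor together hold 70% + 30% = 100% of Marlow, so Mateo controls Marlow.

Yes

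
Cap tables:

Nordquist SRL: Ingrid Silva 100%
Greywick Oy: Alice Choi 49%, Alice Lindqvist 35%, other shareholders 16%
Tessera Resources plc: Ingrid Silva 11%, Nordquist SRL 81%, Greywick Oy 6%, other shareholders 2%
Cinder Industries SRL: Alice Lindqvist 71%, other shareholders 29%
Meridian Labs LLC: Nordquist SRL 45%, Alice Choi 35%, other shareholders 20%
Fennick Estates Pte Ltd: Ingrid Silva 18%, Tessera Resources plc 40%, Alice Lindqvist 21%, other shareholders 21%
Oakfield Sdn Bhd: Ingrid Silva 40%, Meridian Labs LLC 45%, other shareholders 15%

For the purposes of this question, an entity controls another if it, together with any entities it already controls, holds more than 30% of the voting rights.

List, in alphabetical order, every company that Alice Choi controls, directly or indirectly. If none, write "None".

Alice Choi holds 49% of Greywick, so Alice Choi controls Greywick.
Alice Choi holds 35% of Meridian, so Alice Choi controls Meridian.
Meridian holds 45% of Oakfield, so Alice Choi controls Oakfield.
No other company's threshold is met.

Greywick Oy, Meridian Labs LLC, Oakfield Sdn Bhd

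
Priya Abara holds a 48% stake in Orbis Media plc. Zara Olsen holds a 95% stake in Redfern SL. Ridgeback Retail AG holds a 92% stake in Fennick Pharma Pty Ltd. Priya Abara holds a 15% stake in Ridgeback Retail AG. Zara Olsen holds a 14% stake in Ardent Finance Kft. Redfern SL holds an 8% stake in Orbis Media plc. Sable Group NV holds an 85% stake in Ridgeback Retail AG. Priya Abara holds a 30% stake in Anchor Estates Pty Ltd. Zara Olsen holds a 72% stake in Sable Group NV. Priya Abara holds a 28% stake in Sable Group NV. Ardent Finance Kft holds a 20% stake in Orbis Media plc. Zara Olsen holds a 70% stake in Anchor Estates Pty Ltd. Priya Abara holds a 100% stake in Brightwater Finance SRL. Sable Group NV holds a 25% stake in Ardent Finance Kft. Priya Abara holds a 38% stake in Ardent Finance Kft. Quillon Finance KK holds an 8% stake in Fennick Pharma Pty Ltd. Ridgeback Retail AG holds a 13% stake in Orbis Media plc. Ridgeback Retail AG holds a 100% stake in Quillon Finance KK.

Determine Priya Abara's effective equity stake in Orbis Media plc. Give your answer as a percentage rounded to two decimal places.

62.04%

Priya reaches Orbis along 5 paths.
Direct stake: 48% = 48%.
Via Sable → Ardent: 28% × 25% × 20% = 1.4%.
Via Ardent: 38% × 20% = 7.6%.
Via Sable → Ridgeback: 28% × 85% × 13% = 3.094%.
Via Ridgeback: 15% × 13% = 1.95%.
Total: 48% + 1.4% + 7.6% + 3.094% + 1.95% = 62.044%.
Rounded: 62.04%.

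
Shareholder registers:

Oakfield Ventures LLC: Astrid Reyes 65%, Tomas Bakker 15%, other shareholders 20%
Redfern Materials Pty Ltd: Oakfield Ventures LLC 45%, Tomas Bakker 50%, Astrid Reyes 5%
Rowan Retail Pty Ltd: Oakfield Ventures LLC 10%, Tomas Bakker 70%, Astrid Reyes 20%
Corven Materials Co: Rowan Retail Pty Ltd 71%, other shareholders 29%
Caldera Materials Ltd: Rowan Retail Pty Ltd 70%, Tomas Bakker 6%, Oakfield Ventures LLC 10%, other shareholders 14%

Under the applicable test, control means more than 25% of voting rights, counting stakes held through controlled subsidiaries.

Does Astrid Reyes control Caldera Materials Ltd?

Yes

Astrid holds 65% of Oakfield, so Astrid controls Oakfield.
Oakfield and Astrid together hold 10% + 20% = 30% of Rowan, so Astrid controls Rowan.
Rowan and Oakfield together hold 70% + 10% = 80% of Caldera, so Astrid controls Caldera.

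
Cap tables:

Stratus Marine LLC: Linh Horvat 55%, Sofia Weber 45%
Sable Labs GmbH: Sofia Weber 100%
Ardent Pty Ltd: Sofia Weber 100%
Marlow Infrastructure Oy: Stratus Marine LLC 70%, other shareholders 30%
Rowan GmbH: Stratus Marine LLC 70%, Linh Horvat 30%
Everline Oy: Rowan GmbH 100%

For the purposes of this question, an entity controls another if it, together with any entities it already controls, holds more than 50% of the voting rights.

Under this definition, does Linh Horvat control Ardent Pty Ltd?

Linh holds 55% of Stratus, so Linh controls Stratus.
Stratus holds 70% of Marlow, so Linh controls Marlow.
Stratus and Linh together hold 70% + 30% = 100% of Rowan, so Linh controls Rowan.
Rowan holds 100% of Everline, so Linh controls Everline.
Neither Linh nor any entity Linh controls holds any voting interest in Ardent.
So Linh does not control Ardent.

No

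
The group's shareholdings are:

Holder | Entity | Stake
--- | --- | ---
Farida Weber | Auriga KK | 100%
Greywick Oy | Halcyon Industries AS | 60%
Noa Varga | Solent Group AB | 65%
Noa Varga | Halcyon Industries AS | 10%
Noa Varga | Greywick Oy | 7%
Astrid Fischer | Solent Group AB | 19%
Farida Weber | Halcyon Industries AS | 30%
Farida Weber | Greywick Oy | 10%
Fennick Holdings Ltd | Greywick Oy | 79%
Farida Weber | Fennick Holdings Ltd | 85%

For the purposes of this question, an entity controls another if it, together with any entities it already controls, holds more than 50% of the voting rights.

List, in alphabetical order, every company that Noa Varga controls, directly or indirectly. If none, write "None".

Solent Group AB

Noa holds 65% of Solent, so Noa controls Solent.
No other company's threshold is met.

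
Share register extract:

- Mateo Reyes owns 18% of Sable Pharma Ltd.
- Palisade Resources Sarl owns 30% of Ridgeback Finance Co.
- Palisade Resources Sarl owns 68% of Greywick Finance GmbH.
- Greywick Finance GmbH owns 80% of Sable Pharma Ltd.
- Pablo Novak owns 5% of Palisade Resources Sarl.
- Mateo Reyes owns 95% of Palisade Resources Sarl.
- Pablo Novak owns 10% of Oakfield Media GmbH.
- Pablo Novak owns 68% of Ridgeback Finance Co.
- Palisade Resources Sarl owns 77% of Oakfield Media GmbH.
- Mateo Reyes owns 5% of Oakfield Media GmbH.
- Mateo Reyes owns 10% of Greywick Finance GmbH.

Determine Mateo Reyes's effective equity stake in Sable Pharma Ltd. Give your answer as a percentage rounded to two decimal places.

77.68%

Mateo reaches Sable along 3 paths.
Direct stake: 18% = 18%.
Via Greywick: 10% × 80% = 8%.
Via Palisade → Greywick: 95% × 68% × 80% = 51.68%.
Total: 18% + 8% + 51.68% = 77.68%.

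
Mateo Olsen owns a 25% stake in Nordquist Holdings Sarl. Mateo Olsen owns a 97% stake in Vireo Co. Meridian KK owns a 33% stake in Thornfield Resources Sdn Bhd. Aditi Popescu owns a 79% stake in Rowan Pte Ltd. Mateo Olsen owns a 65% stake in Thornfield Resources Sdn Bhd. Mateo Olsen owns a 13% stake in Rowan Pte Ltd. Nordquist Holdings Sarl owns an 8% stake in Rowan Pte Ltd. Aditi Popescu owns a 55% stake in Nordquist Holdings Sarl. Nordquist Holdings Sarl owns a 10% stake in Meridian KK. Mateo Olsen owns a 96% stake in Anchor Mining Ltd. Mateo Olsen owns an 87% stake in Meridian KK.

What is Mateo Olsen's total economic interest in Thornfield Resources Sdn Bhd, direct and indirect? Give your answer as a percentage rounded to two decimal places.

Mateo reaches Thornfield along 3 paths.
Via Meridian: 87% × 33% = 28.71%.
Via Nordquist → Meridian: 25% × 10% × 33% = 0.825%.
Direct stake: 65% = 65%.
Total: 28.71% + 0.825% + 65% = 94.535%.
Rounded: 94.54%.

94.54%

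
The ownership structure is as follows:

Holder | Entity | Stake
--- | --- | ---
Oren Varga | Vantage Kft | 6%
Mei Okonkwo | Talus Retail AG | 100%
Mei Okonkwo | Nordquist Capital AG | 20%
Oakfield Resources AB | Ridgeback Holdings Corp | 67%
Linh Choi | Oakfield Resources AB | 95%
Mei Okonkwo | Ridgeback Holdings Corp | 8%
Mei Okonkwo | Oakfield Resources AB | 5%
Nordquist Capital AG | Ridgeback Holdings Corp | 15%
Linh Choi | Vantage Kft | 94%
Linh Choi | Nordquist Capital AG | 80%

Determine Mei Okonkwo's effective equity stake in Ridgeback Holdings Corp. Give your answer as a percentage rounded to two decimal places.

14.35%

Mei reaches Ridgeback along 3 paths.
Via Nordquist: 20% × 15% = 3%.
Via Oakfield: 5% × 67% = 3.35%.
Direct stake: 8% = 8%.
Total: 3% + 3.35% + 8% = 14.35%.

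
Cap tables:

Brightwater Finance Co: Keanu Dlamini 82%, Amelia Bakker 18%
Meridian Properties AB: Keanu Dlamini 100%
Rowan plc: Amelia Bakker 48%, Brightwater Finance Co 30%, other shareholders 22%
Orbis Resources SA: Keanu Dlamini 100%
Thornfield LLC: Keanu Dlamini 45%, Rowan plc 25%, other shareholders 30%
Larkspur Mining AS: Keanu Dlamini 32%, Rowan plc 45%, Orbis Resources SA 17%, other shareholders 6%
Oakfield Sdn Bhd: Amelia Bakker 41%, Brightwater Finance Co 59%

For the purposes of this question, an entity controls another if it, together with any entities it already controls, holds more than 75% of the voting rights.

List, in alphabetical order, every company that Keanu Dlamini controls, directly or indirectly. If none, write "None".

Brightwater Finance Co, Meridian Properties AB, Orbis Resources SA

Keanu holds 82% of Brightwater, so Keanu controls Brightwater.
Keanu holds 100% of Meridian, so Keanu controls Meridian.
Keanu holds 100% of Orbis, so Keanu controls Orbis.
No other company's threshold is met.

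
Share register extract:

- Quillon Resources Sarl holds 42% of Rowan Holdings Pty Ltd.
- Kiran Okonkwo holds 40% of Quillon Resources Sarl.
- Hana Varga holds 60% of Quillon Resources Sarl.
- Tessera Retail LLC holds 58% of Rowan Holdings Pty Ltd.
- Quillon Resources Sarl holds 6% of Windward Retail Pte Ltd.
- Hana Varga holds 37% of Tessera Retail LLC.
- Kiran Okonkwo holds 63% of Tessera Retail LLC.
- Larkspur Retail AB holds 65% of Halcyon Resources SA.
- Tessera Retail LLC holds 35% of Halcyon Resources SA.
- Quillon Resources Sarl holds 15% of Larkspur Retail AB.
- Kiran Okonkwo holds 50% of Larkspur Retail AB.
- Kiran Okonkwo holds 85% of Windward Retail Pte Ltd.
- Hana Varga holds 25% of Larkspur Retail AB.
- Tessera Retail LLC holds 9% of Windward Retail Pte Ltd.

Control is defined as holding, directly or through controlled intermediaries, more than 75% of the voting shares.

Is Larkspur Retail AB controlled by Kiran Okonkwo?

Kiran holds 85% of Windward, so Kiran controls Windward.
In Larkspur, Kiran's side holds only 50%, not > 75%.
So Kiran does not control Larkspur.

No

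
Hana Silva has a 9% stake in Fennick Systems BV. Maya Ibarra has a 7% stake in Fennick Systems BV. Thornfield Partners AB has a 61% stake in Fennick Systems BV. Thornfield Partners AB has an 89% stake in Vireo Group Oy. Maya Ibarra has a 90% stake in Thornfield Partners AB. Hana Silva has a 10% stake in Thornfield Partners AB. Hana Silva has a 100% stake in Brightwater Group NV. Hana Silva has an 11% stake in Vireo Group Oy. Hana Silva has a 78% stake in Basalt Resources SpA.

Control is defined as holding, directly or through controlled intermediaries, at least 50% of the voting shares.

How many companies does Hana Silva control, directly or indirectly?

Hana holds 78% of Basalt, so Hana controls Basalt.
Hana holds 100% of Brightwater, so Hana controls Brightwater.
No other company's threshold is met.
Hana controls 2 companies.

2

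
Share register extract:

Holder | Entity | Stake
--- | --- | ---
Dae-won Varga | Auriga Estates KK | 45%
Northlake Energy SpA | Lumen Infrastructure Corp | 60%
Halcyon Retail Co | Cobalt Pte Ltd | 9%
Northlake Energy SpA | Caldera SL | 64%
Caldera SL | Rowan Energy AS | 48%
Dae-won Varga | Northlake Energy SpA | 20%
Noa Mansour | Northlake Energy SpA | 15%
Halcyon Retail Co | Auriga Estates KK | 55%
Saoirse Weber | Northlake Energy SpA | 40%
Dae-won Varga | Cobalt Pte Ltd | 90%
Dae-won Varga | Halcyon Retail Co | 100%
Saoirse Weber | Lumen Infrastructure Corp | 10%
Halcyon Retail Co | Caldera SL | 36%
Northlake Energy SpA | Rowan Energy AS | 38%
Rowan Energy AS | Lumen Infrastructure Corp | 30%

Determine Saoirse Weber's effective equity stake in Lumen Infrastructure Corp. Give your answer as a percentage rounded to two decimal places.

42.25%

Saoirse reaches Lumen along 4 paths.
Direct stake: 10% = 10%.
Via Northlake: 40% × 60% = 24%.
Via Northlake → Caldera → Rowan: 40% × 64% × 48% × 30% = 3.6864%.
Via Northlake → Rowan: 40% × 38% × 30% = 4.56%.
Total: 10% + 24% + 3.6864% + 4.56% = 42.2464%.
Rounded: 42.25%.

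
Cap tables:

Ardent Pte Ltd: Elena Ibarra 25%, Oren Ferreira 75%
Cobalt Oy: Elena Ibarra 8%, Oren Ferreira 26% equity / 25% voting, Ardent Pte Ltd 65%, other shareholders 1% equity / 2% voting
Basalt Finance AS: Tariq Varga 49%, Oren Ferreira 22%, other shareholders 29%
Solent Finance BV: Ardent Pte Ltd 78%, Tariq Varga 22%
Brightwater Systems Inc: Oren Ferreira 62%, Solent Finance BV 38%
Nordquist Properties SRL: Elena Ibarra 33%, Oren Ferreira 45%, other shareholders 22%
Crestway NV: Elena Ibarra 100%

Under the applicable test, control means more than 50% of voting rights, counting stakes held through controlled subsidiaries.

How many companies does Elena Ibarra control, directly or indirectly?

1

Elena holds 100% of Crestway, so Elena controls Crestway.
No other company's threshold is met.
Elena controls 1 company.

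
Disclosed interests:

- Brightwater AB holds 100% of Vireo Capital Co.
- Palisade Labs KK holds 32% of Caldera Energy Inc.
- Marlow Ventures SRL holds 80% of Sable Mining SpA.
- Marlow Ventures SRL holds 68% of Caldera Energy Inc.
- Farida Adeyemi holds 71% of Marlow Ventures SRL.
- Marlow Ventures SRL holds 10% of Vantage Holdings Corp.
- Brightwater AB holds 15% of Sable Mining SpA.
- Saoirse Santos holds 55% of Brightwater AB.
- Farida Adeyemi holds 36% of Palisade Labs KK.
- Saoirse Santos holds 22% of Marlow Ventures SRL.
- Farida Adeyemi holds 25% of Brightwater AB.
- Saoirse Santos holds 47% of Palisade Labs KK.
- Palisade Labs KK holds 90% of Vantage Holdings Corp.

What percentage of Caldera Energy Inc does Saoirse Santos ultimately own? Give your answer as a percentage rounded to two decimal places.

30.00%

Saoirse reaches Caldera along 2 paths.
Via Marlow: 22% × 68% = 14.96%.
Via Palisade: 47% × 32% = 15.04%.
Total: 14.96% + 15.04% = 30%.
Rounded: 30.00%.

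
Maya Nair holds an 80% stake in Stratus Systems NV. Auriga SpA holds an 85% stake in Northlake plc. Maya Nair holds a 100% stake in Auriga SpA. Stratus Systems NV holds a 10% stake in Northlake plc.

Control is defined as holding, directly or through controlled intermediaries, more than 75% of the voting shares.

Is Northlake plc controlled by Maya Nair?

Maya holds 80% of Stratus, so Maya controls Stratus.
Maya holds 100% of Auriga, so Maya controls Auriga.
Auriga and Stratus together hold 85% + 10% = 95% of Northlake, so Maya controls Northlake.

Yes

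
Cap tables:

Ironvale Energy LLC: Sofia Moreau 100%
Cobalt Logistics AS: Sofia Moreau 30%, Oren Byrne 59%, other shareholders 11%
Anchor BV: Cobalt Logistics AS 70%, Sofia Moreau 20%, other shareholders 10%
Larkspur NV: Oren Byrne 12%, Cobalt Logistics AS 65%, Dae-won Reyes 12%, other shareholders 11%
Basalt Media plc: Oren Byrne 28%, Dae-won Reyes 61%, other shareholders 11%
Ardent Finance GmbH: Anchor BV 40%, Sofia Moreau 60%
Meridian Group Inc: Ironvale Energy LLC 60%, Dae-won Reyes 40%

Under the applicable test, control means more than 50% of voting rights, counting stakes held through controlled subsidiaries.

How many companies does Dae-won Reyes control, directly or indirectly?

Dae-won holds 61% of Basalt, so Dae-won controls Basalt.
No other company's threshold is met.
Dae-won controls 1 company.

1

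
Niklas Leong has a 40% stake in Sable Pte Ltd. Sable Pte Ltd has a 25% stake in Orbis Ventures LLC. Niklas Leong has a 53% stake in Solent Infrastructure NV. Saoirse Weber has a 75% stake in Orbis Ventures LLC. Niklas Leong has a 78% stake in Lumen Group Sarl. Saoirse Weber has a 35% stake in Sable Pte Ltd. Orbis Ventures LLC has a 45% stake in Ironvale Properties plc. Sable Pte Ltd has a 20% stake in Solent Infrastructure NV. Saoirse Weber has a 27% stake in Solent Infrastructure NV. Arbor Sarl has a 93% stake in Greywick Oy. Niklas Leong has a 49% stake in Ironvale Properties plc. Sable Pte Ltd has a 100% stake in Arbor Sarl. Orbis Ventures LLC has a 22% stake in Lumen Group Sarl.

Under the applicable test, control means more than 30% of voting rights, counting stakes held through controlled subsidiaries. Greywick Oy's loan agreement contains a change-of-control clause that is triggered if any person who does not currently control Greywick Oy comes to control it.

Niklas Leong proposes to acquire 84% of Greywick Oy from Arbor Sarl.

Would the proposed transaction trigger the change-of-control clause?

The purchase adds only to Niklas's holdings (Arbor's stake shrinks), so Niklas is the only person who could newly come to control Greywick.
Niklas holds 40% of Sable, so Niklas controls Sable.
Sable holds 100% of Arbor, so Niklas controls Arbor.
Arbor holds 93% of Greywick, so Niklas controls Greywick.
So Niklas already controls Greywick before the transaction.
After the purchase, Niklas holds 84% of Greywick directly, and Arbor's stake falls to 9%.
Niklas controlled Greywick already, so this is not a new person acquiring control; every other person's position is unchanged or reduced.
No new person acquires control, so the clause is not triggered.

No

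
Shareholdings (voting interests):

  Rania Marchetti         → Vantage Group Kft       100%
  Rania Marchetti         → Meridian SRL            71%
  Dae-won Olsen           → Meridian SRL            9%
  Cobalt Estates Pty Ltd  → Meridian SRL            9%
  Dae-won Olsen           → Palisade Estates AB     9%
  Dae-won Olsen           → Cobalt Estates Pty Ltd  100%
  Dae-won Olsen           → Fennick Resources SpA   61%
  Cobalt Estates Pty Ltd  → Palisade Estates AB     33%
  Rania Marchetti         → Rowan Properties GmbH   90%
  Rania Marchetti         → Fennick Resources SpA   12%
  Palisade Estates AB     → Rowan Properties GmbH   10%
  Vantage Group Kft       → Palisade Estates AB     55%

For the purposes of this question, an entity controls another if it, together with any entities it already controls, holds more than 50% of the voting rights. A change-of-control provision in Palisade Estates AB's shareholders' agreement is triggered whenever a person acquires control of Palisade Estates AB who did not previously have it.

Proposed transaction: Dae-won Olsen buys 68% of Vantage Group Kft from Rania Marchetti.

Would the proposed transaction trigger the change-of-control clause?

The purchase adds only to Dae-won's holdings (Rania's stake shrinks), so Dae-won is the only person who could newly come to control Palisade.
Dae-won holds 100% of Cobalt, so Dae-won controls Cobalt.
Dae-won holds 61% of Fennick, so Dae-won controls Fennick.
In Palisade, Dae-won's side holds only 9% + 33% = 42%, not > 50%.
So before the transaction, Dae-won does not control Palisade.
After the purchase, Dae-won holds 68% of Vantage directly, and Rania's stake falls to 32%.
Dae-won holds 68% of Vantage, so Dae-won controls Vantage.
Dae-won and Vantage and Cobalt together hold 9% + 55% + 33% = 97% of Palisade, so Dae-won controls Palisade.
Dae-won did not control Palisade before and does after, so the clause is triggered.

Yes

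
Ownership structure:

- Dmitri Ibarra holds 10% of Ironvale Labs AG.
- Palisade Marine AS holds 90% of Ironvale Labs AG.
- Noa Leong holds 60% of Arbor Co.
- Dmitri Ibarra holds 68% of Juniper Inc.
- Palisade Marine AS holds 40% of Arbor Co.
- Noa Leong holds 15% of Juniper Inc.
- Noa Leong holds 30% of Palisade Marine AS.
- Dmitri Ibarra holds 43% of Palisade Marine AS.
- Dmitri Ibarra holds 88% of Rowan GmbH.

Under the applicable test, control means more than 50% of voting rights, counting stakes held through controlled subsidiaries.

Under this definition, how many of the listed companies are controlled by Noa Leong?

1

Noa holds 60% of Arbor, so Noa controls Arbor.
No other company's threshold is met.
Noa controls 1 company.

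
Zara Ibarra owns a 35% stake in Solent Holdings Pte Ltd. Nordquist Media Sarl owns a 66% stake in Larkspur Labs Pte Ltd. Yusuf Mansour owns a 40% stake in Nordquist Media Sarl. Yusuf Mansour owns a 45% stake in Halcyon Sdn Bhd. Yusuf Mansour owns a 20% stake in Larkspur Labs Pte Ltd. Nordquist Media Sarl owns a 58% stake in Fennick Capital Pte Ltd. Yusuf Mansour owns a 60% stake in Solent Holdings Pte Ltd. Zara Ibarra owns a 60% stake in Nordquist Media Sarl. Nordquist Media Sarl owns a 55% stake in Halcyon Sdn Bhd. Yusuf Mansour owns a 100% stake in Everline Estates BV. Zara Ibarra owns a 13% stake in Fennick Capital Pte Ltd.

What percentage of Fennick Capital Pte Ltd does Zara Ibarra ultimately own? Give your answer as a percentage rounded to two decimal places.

Zara reaches Fennick along 2 paths.
Via Nordquist: 60% × 58% = 34.8%.
Direct stake: 13% = 13%.
Total: 34.8% + 13% = 47.8%.
Rounded: 47.80%.

47.80%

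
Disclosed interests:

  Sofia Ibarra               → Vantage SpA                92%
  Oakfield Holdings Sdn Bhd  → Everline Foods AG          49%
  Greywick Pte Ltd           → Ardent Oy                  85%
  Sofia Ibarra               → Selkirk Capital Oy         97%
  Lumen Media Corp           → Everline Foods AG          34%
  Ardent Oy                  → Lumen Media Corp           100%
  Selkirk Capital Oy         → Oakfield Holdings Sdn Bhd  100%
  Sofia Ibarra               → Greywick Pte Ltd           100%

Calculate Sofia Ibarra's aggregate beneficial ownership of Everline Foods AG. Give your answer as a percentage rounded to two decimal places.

Sofia reaches Everline along 2 paths.
Via Greywick → Ardent → Lumen: 100% × 85% × 100% × 34% = 28.9%.
Via Selkirk → Oakfield: 97% × 100% × 49% = 47.53%.
Total: 28.9% + 47.53% = 76.43%.

76.43%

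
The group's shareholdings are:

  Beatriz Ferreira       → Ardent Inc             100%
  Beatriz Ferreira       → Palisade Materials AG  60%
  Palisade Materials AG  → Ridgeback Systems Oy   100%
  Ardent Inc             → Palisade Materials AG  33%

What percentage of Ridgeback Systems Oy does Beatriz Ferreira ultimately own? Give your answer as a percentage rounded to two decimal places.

Beatriz reaches Ridgeback along 2 paths.
Via Palisade: 60% × 100% = 60%.
Via Ardent → Palisade: 100% × 33% × 100% = 33%.
Total: 60% + 33% = 93%.
Rounded: 93.00%.

93.00%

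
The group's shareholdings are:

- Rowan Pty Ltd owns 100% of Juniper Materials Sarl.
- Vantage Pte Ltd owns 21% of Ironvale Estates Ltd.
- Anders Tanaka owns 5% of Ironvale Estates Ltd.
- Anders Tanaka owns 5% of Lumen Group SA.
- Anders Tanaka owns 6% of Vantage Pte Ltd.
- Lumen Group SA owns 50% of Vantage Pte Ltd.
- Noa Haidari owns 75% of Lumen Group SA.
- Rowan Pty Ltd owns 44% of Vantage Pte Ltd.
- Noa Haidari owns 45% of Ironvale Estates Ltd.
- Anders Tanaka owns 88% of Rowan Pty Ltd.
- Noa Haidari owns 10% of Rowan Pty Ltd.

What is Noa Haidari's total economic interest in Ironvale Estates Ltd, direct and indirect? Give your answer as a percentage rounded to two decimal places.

Noa reaches Ironvale along 3 paths.
Via Lumen → Vantage: 75% × 50% × 21% = 7.875%.
Via Rowan → Vantage: 10% × 44% × 21% = 0.924%.
Direct stake: 45% = 45%.
Total: 7.875% + 0.924% + 45% = 53.799%.
Rounded: 53.80%.

53.80%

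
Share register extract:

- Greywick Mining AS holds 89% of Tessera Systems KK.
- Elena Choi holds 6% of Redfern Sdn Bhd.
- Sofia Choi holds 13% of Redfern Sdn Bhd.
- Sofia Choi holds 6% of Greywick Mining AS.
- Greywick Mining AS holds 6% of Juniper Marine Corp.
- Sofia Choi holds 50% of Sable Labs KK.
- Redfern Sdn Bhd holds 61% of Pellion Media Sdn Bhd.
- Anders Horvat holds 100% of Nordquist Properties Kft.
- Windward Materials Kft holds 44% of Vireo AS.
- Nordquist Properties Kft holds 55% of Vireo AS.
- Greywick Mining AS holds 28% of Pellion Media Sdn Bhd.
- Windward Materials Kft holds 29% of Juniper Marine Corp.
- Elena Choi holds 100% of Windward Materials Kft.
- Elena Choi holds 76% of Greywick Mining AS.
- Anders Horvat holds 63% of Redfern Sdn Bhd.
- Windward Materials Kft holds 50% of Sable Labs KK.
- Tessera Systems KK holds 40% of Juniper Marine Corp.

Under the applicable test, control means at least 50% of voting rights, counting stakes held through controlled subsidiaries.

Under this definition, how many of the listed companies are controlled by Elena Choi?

Elena holds 76% of Greywick, so Elena controls Greywick.
Elena holds 100% of Windward, so Elena controls Windward.
Windward holds 50% of Sable, so Elena controls Sable.
Greywick holds 89% of Tessera, so Elena controls Tessera.
Tessera and Windward and Greywick together hold 40% + 29% + 6% = 75% of Juniper, so Elena controls Juniper.
No other company's threshold is met.
Elena controls 5 companies.

5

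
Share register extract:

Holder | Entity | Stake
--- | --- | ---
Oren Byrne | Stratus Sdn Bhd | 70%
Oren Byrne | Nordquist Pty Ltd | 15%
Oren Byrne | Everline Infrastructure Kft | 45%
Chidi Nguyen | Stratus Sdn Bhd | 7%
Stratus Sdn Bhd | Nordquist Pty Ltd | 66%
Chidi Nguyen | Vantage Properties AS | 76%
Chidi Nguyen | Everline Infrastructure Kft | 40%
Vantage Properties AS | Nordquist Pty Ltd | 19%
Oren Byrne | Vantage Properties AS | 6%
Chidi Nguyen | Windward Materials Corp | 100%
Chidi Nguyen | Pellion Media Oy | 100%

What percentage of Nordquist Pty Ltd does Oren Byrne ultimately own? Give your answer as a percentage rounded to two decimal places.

Oren reaches Nordquist along 3 paths.
Via Stratus: 70% × 66% = 46.2%.
Direct stake: 15% = 15%.
Via Vantage: 6% × 19% = 1.14%.
Total: 46.2% + 15% + 1.14% = 62.34%.

62.34%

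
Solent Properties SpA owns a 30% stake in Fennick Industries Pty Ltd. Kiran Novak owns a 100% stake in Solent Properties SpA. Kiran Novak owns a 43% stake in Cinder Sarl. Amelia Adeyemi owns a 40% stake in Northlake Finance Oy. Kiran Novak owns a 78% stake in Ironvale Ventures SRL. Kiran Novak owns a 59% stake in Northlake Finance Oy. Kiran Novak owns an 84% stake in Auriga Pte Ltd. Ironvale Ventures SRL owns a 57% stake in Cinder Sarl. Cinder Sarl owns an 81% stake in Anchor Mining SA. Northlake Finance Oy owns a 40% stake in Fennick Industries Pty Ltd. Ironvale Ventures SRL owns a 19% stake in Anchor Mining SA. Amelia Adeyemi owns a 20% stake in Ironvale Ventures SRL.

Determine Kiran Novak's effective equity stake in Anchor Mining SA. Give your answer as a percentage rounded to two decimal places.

85.66%

Kiran reaches Anchor along 3 paths.
Via Cinder: 43% × 81% = 34.83%.
Via Ironvale → Cinder: 78% × 57% × 81% = 36.0126%.
Via Ironvale: 78% × 19% = 14.82%.
Total: 34.83% + 36.0126% + 14.82% = 85.6626%.
Rounded: 85.66%.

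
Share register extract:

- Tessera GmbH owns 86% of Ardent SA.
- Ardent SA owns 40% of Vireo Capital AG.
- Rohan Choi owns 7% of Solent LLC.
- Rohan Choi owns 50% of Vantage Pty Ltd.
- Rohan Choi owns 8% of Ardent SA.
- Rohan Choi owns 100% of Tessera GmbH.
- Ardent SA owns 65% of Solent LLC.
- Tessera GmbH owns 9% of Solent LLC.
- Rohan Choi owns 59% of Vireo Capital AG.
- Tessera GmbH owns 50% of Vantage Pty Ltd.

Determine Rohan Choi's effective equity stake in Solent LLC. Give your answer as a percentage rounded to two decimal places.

77.10%

Rohan reaches Solent along 4 paths.
Direct stake: 7% = 7%.
Via Tessera → Ardent: 100% × 86% × 65% = 55.9%.
Via Ardent: 8% × 65% = 5.2%.
Via Tessera: 100% × 9% = 9%.
Total: 7% + 55.9% + 5.2% + 9% = 77.1%.
Rounded: 77.10%.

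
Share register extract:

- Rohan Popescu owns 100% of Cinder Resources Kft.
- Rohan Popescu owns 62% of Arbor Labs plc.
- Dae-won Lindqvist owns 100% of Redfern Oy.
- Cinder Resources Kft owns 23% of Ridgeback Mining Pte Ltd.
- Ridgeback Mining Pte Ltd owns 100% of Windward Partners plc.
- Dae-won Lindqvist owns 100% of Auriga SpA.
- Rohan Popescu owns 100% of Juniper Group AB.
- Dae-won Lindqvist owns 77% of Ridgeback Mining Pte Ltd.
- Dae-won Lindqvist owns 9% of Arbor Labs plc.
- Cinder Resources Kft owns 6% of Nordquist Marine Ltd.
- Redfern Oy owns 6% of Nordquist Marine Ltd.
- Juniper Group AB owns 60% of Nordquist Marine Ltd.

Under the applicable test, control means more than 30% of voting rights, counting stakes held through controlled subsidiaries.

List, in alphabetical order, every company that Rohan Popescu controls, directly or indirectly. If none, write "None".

Arbor Labs plc, Cinder Resources Kft, Juniper Group AB, Nordquist Marine Ltd

Rohan holds 100% of Juniper, so Rohan controls Juniper.
Rohan holds 100% of Cinder, so Rohan controls Cinder.
Rohan holds 62% of Arbor, so Rohan controls Arbor.
Cinder and Juniper together hold 6% + 60% = 66% of Nordquist, so Rohan controls Nordquist.
No other company's threshold is met.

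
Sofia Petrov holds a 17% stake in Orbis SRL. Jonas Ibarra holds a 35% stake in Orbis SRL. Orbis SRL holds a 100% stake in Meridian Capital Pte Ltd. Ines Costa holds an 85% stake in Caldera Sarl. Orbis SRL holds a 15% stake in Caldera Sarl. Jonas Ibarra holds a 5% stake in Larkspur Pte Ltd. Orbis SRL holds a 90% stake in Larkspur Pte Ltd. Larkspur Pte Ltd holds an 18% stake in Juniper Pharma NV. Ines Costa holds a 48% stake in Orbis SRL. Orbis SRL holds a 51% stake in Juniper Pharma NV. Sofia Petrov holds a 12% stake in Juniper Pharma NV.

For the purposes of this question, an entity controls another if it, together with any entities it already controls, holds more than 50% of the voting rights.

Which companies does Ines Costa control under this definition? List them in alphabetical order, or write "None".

Caldera Sarl

Ines holds 85% of Caldera, so Ines controls Caldera.
No other company's threshold is met.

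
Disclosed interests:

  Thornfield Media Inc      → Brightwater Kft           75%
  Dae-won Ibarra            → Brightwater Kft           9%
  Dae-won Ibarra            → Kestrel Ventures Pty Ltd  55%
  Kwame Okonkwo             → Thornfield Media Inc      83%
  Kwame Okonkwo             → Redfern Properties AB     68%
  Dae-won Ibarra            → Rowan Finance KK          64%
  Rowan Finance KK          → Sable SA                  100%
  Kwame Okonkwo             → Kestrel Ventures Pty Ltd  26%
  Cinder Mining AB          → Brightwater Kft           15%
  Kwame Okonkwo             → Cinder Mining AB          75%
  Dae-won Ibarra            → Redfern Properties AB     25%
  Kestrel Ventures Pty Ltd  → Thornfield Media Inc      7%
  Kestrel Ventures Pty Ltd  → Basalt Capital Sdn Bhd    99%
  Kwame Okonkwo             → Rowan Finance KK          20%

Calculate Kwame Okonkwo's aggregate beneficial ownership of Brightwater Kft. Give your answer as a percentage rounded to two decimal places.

Kwame reaches Brightwater along 3 paths.
Via Thornfield: 83% × 75% = 62.25%.
Via Kestrel → Thornfield: 26% × 7% × 75% = 1.365%.
Via Cinder: 75% × 15% = 11.25%.
Total: 62.25% + 1.365% + 11.25% = 74.865%.
Rounded: 74.87%.

74.87%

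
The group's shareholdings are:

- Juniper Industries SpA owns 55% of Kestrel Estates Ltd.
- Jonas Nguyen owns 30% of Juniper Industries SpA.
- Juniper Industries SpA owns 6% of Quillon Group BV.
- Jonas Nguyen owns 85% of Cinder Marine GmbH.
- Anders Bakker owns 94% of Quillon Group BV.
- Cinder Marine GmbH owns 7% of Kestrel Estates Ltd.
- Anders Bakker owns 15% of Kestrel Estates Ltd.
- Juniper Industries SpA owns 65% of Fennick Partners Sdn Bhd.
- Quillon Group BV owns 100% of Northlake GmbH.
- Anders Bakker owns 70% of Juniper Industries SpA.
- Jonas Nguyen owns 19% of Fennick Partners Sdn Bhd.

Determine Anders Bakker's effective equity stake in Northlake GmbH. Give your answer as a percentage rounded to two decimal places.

Anders reaches Northlake along 2 paths.
Via Quillon: 94% × 100% = 94%.
Via Juniper → Quillon: 70% × 6% × 100% = 4.2%.
Total: 94% + 4.2% = 98.2%.
Rounded: 98.20%.

98.20%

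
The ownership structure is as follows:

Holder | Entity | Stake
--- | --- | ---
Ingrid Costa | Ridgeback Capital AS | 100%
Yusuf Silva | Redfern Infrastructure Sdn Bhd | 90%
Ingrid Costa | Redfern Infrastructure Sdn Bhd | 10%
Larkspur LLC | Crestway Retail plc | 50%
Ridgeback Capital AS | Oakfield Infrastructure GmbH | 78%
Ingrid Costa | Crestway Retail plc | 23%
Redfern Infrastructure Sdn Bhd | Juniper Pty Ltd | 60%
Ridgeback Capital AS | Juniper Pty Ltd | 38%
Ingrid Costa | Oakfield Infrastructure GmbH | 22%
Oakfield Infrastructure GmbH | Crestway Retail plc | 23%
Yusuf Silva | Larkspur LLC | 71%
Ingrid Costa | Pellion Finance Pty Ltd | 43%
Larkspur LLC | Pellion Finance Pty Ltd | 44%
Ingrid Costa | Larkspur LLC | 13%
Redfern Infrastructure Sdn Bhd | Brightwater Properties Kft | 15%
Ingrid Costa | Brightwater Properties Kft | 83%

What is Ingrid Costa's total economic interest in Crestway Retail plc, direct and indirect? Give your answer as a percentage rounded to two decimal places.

Ingrid reaches Crestway along 4 paths.
Via Larkspur: 13% × 50% = 6.5%.
Via Ridgeback → Oakfield: 100% × 78% × 23% = 17.94%.
Via Oakfield: 22% × 23% = 5.06%.
Direct stake: 23% = 23%.
Total: 6.5% + 17.94% + 5.06% + 23% = 52.5%.
Rounded: 52.50%.

52.50%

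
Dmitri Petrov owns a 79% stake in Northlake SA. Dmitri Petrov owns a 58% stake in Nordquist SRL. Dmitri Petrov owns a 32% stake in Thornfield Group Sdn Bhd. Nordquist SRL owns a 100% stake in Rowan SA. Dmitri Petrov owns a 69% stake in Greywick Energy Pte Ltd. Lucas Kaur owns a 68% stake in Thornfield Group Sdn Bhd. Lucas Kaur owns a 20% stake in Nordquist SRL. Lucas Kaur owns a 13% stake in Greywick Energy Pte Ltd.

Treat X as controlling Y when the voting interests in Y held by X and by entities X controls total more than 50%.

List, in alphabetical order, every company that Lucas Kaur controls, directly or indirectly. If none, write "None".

Lucas holds 68% of Thornfield, so Lucas controls Thornfield.
No other company's threshold is met.

Thornfield Group Sdn Bhd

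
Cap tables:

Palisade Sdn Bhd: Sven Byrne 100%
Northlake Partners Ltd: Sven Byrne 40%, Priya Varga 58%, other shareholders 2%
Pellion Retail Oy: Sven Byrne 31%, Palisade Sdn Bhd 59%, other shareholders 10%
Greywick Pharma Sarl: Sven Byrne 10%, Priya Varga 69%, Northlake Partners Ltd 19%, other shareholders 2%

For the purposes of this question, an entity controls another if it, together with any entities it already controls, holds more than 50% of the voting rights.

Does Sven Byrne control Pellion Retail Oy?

Sven holds 100% of Palisade, so Sven controls Palisade.
Sven and Palisade together hold 31% + 59% = 90% of Pellion, so Sven controls Pellion.

Yes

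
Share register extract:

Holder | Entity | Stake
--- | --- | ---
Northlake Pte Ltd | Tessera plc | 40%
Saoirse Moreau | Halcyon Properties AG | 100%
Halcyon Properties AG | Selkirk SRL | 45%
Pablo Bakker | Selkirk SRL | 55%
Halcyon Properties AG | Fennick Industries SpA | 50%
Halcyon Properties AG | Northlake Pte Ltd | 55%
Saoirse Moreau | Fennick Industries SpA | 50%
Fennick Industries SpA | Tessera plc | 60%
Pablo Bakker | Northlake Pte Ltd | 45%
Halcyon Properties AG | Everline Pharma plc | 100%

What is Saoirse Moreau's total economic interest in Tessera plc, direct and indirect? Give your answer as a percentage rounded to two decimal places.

82.00%

Saoirse reaches Tessera along 3 paths.
Via Halcyon → Northlake: 100% × 55% × 40% = 22%.
Via Fennick: 50% × 60% = 30%.
Via Halcyon → Fennick: 100% × 50% × 60% = 30%.
Total: 22% + 30% + 30% = 82%.
Rounded: 82.00%.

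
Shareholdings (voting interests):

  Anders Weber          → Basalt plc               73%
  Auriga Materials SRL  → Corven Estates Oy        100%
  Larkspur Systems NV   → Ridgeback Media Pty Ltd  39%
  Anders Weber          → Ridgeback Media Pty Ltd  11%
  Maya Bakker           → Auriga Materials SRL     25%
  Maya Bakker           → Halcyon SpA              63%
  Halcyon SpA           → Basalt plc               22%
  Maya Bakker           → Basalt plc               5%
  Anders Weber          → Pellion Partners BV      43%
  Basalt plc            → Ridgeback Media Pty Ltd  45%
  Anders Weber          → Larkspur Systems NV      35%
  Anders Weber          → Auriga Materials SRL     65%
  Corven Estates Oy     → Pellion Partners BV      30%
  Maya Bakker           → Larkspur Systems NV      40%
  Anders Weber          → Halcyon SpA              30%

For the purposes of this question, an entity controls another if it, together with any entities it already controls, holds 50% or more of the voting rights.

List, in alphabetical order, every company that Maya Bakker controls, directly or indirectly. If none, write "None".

Maya holds 63% of Halcyon, so Maya controls Halcyon.
No other company's threshold is met.

Halcyon SpA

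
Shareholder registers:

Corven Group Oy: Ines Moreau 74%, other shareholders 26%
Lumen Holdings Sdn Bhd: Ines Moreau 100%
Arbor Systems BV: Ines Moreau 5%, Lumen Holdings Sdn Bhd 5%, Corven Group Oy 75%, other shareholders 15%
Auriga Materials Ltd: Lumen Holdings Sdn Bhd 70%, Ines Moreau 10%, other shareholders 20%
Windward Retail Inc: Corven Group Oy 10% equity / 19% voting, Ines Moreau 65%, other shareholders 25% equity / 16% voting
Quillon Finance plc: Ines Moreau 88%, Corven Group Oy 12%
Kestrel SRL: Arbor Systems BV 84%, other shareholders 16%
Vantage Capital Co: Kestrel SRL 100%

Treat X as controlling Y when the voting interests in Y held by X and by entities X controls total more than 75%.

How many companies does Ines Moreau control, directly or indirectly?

Ines holds 100% of Lumen, so Ines controls Lumen.
Lumen and Ines together hold 70% + 10% = 80% of Auriga, so Ines controls Auriga.
Ines holds 88% of Quillon, so Ines controls Quillon.
No other company's threshold is met.
Ines controls 3 companies.

3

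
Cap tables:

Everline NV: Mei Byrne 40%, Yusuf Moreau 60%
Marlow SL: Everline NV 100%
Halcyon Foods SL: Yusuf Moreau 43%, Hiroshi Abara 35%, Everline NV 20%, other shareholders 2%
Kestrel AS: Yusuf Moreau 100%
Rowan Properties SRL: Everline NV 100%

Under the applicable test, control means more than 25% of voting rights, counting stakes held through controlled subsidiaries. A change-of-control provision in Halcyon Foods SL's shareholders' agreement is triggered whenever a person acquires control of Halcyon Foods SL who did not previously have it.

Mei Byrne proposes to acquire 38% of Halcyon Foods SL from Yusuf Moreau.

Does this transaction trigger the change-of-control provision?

Yes

The purchase adds only to Mei's holdings (Yusuf's stake shrinks), so Mei is the only person who could newly come to control Halcyon.
Mei holds 40% of Everline, so Mei controls Everline.
Everline holds 100% of Marlow, so Mei controls Marlow.
Everline holds 100% of Rowan, so Mei controls Rowan.
In Halcyon, Mei's side holds only 20%, not > 25%.
So before the transaction, Mei does not control Halcyon.
After the purchase, Mei holds 38% of Halcyon directly, and Yusuf's stake falls to 5%.
Everline and Mei together hold 20% + 38% = 58% of Halcyon, so Mei controls Halcyon.
Mei did not control Halcyon before and does after, so the clause is triggered.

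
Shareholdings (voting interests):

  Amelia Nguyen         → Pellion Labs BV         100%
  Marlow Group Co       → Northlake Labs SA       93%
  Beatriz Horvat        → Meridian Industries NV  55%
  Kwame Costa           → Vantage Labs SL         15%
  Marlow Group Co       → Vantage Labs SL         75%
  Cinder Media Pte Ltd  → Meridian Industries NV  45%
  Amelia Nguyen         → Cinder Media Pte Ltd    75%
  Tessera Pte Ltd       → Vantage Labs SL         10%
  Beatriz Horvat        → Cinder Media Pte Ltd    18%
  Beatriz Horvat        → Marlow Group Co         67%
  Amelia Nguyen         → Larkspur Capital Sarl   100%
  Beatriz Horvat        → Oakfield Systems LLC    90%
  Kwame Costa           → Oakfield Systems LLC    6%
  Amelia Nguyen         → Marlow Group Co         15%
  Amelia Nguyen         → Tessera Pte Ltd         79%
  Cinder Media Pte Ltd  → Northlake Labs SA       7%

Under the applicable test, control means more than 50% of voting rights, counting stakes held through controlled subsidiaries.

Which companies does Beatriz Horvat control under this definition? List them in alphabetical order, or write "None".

Marlow Group Co, Meridian Industries NV, Northlake Labs SA, Oakfield Systems LLC, Vantage Labs SL

Beatriz holds 67% of Marlow, so Beatriz controls Marlow.
Beatriz holds 90% of Oakfield, so Beatriz controls Oakfield.
Marlow holds 93% of Northlake, so Beatriz controls Northlake.
Marlow holds 75% of Vantage, so Beatriz controls Vantage.
Beatriz holds 55% of Meridian, so Beatriz controls Meridian.
No other company's threshold is met.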